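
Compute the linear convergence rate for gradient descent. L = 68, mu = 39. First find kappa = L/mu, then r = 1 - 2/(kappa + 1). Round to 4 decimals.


Step 1: Compute the condition number.
kappa = L/mu = 68/39 = 1.7436
Step 2: Compute the convergence rate.
r = 1 - 2/(kappa + 1) = 1 - 2*mu/(L + mu) = (L - mu)/(L + mu) = 29/107 = 0.271


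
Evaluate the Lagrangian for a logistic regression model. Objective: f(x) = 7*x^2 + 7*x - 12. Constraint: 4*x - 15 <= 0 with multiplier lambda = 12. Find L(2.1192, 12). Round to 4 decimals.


Step 1: Evaluate f(x).
f(2.1192) = 7*2.1192^2 + 7*2.1192 - 12 = 34.2715
Step 2: Evaluate g(x).
g(2.1192) = 4*2.1192 - 15 = -6.5232
Step 3: Compute Lagrangian.
L = 34.2715 + 12*-6.5232 = -44.0069


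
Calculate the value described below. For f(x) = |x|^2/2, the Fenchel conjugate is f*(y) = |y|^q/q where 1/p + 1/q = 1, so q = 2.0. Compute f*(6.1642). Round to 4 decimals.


The conjugate exponent q satisfies 1/p + 1/q = 1.
p = 2, so q = 2/(2 - 1) = 2.0
|y|^q = 6.1642^2.0 = 37.9974
f*(6.1642) = 37.9974 / 2.0 = 18.9987


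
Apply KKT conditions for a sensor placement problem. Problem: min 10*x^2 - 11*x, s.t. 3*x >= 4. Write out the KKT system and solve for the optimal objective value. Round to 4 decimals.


Step 1: Try lambda = 0 (constraint inactive).
x_unc = 11/(2*10) = 0.55
Check: 3*0.55 = 1.65 < 4 -- violated!
Step 2: Constraint must be active: 3*x = 4
x* = 4/3 = 1.3333 (rounded; the exact value 4/3 is used below)
lambda = (2*10*(4/3) - 11)/3 = 5.2222
Step 3: Compute optimal value.
f(x*) = 10*(4/3)^2 - 11*(4/3) = 3.1111


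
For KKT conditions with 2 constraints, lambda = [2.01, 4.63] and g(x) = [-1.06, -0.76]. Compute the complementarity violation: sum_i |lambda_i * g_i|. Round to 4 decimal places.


KKT complementary slackness check:
lambda_1 * g_1 = 2.01 * -1.06 = -2.1306
lambda_2 * g_2 = 4.63 * -0.76 = -3.5188
Total violation = 2.1306 + 3.5188 = 5.6494


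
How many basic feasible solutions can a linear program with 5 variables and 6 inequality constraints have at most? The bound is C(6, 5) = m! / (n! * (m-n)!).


Each vertex corresponds to some choice of n active constraints out of m, so the number of vertices is at most C(m, n) = m! / (n!(m-n)!).
m = 6, n = 5
Numerator: 6 * 5 * 4 * 3 * 2
Denominator: 5! = 120
C(6, 5) = 6


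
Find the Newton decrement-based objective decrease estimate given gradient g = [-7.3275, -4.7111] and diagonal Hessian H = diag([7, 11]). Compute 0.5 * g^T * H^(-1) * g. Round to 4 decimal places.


Step 1: H is diagonal, so H^(-1) * g = [-1.0468, -0.4283].
Step 2: g^T H^(-1) g = sum_i g_i^2 / H_ii
  = (-7.3275)^2/7 + (-4.7111)^2/11
  = 7.6703 + 2.0177 = 9.688
Step 3: Objective decrease = 0.5 * g^T H^(-1) g = 4.844


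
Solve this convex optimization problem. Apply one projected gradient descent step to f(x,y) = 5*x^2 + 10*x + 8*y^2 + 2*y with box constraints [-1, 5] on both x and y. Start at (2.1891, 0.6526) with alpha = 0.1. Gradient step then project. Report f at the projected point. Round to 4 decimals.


Step 1: Compute gradient at (2.1891, 0.6526).
grad_x = 2*5*2.1891 + 10 = 31.891
grad_y = 2*8*0.6526 + 2 = 12.4416
Step 2: Gradient step.
x_raw = 2.1891 - 0.1*31.891 = -1.0
y_raw = 0.6526 - 0.1*12.4416 = -0.5916
Step 3: Project onto [-1, 5].
x_proj = clip(-1.0) = -1.0
y_proj = clip(-0.5916) = -0.5916
Step 4: Evaluate f.
f(-1.0, -0.5916) = -3.3836


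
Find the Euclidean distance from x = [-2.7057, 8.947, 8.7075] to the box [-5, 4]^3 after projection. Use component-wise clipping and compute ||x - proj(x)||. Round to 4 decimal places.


Project each component onto [-5, 4].
clip(-2.7057) = -2.7057, clip(8.947) = 4.0, clip(8.7075) = 4.0
Projection = [-2.7057, 4.0, 4.0]
Squared diffs: [0.0, 24.4728, 22.1606]
Distance = sqrt(46.6334) = 6.8289


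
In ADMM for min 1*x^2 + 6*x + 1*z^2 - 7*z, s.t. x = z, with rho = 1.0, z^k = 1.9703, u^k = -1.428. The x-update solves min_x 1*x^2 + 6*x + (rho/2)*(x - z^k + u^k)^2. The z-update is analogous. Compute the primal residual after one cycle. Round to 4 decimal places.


ADMM iteration with rho = 1.0, z^k = 1.9703, u^k = -1.428
Step 1: x-update.
Minimize 1*x^2 + 6*x + (1.0/2)*(x - 1.9703 - 1.428)^2
FOC: (2*1 + 1.0)*x = -6 + 1.0*(1.9703 + 1.428)
x^{k+1} = -0.8672
Step 2: z-update.
Minimize 1*z^2 - 7*z + (1.0/2)*(-0.8672 - z - 1.428)^2
FOC: (2*1 + 1.0)*z = 7 + 1.0*(-0.8672 - 1.428)
z^{k+1} = 1.5683
Step 3: u-update.
u^{k+1} = -1.428 - 0.8672 - 1.5683 = -3.8635
Step 4: Primal residual = |-0.8672 - 1.5683| = 2.4355


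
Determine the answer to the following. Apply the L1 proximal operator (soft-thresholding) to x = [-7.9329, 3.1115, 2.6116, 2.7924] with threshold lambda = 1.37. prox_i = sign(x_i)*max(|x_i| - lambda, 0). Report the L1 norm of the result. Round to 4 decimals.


Soft-thresholding with lambda = 1.37:
prox(-7.9329) = sign(-7.9329)*max(|-7.9329| - 1.37, 0) = -6.5629
prox(3.1115) = sign(3.1115)*max(|3.1115| - 1.37, 0) = 1.7415
prox(2.6116) = sign(2.6116)*max(|2.6116| - 1.37, 0) = 1.2416
prox(2.7924) = sign(2.7924)*max(|2.7924| - 1.37, 0) = 1.4224
prox(x) = [-6.5629, 1.7415, 1.2416, 1.4224]
||prox(x)||_1 = 6.5629 + 1.7415 + 1.2416 + 1.4224 = 10.9684


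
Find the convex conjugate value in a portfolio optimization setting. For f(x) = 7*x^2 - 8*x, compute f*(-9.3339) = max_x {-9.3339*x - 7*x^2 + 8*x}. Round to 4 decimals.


f*(y) = sup_x {y*x - a*x^2 - b*x} = sup_x {(y-b)*x - a*x^2}
FOC: (y - b) - 2a*x = 0 => x* = (y - b)/(2a)
x* = (-9.3339 + 8)/(2*7) = -0.0953
f*(-9.3339) = (y-b)^2/(4a) = (-9.3339 + 8)^2/(4*7)
= 1.7793/28 = 0.0635


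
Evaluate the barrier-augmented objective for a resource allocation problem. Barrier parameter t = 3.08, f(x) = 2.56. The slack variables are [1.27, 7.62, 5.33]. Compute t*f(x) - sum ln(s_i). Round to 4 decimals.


Step 1: Compute log-barrier.
ln values: [0.239, 2.0308, 1.6734]
phi = -(0.239 + 2.0308 + 1.6734) = -3.9431
Step 2: Compute augmented objective.
t*f(x) = 3.08*2.56 = 7.8848
Total = 7.8848 - 3.9431 = 3.9417


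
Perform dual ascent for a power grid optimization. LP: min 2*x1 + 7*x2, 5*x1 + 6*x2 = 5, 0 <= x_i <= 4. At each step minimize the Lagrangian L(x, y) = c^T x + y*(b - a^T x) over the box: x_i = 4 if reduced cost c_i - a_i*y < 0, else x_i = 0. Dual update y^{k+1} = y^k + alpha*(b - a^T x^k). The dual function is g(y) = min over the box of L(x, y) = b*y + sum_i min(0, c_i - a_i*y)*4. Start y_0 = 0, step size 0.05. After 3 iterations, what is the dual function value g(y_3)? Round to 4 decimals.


Dual ascent for LP: min 2*x1 + 7*x2, 5*x1 + 6*x2 = 5, 0 <= x_i <= 4
Step 1: y^k = 0.0, reduced costs: (2.0, 7.0)
  x^k = (0.0, 0.0), subgradient = b - a^T x = 5.0
  y^{k+1} = 0.0 + 0.05*5.0 = 0.25
Step 2: y^k = 0.25, reduced costs: (0.75, 5.5)
  x^k = (0.0, 0.0), subgradient = b - a^T x = 5.0
  y^{k+1} = 0.25 + 0.05*5.0 = 0.5
Step 3: y^k = 0.5, reduced costs: (-0.5, 4.0)
  x^k = (4.0, 0.0), subgradient = b - a^T x = -15.0
  y^{k+1} = 0.5 + 0.05*-15.0 = -0.25
Dual objective at y_3 = -0.25: reduced costs (3.25, 8.5), box minimizer x = (0.0, 0.0)
g(y_3) = b*y + (c1 - a1*y)*x1 + (c2 - a2*y)*x2 = 5*(-0.25) + 3.25*0.0 + 8.5*0.0 = -1.25 + 0.0 + 0.0 = -1.25


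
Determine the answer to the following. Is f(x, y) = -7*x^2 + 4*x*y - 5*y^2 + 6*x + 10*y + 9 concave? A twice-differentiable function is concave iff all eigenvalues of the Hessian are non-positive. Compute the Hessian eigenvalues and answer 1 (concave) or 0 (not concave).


The Hessian of f(x,y) = -7*x^2 + 4*x*y - 5*y^2 + 6*x + 10*y + 9 is:
H = [[-14, 4], [4, -10]]
Trace = -14 - 10 = -24
Determinant = -14*-10 - (4)^2 = 124
Discriminant = (-24)^2 - 4*124 = 80.0
Eigenvalues: lambda_1 = -16.4721, lambda_2 = -7.5279
The function is concave.

1


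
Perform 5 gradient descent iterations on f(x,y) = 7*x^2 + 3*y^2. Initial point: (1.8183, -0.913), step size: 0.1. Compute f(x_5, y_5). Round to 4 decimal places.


Gradient descent on f(x,y) = 7*x^2 + 3*y^2.
Starting point: (1.8183, -0.913), alpha = 0.1
Step 1: grad_x = 2*7*1.8183 = 25.4562, grad_y = 2*3*-0.913 = -5.478
  x_1 = 1.8183 - 0.1*25.4562 = -0.7273
  y_1 = -0.913 - 0.1*-5.478 = -0.3652
Step 2: grad_x = 2*7*-0.7273 = -10.1825, grad_y = 2*3*-0.3652 = -2.1912
  x_2 = -0.7273 - 0.1*-10.1825 = 0.2909
  y_2 = -0.3652 - 0.1*-2.1912 = -0.1461
Step 3: grad_x = 2*7*0.2909 = 4.073, grad_y = 2*3*-0.1461 = -0.8765
  x_3 = 0.2909 - 0.1*4.073 = -0.1164
  y_3 = -0.1461 - 0.1*-0.8765 = -0.0584
Step 4: grad_x = 2*7*-0.1164 = -1.6292, grad_y = 2*3*-0.0584 = -0.3506
  x_4 = -0.1164 - 0.1*-1.6292 = 0.0465
  y_4 = -0.0584 - 0.1*-0.3506 = -0.0234
Step 5: grad_x = 2*7*0.0465 = 0.6517, grad_y = 2*3*-0.0234 = -0.1402
  x_5 = 0.0465 - 0.1*0.6517 = -0.0186
  y_5 = -0.0234 - 0.1*-0.1402 = -0.0093
f(-0.0186, -0.0093) = 7*(-0.0186)^2 + 3*(-0.0093)^2 = 0.0027


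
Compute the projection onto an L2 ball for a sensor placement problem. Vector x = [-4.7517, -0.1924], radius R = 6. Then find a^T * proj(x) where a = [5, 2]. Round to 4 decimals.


Step 1: Compute ||x|| (intermediates to 6 decimals).
||x|| = sqrt((-4.7517)^2 + (-0.1924)^2) = 4.755594
Step 2: Project.
Since ||x|| <= R, proj = x (no scaling needed).
proj(x) = [-4.7517, -0.1924]
Step 3: Dot product.
a^T * proj(x) = 5*(-4.7517) + 2*(-0.1924) = -24.1433


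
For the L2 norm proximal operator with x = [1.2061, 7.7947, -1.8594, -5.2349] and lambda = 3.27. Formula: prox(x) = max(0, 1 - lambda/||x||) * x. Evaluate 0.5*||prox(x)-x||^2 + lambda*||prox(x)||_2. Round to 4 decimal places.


Step 1: Compute ||x||.
||x|| = 9.6475
Step 2: Compute scaling factor.
scale = max(0, 1 - 3.27/9.6475) = 0.6611
Step 3: prox(x) = [0.7973, 5.1527, -1.2292, -3.4605]
||prox(x)|| = 6.3775
Step 4: Proximal objective.
0.5*||prox-x||^2 = 5.3465
lambda*||prox|| = 20.8544
Total = 26.2008


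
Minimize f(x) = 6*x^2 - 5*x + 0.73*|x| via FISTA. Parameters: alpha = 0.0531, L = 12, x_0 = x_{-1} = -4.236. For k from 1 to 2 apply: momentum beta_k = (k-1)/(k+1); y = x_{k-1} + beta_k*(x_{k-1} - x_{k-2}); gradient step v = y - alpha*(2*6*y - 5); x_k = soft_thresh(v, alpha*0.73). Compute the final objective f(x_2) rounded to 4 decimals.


FISTA on f(x) = 6*x^2 - 5*x + 0.73*|x|
L = 12, alpha = 0.0531
Iteration 1: beta = 0.0, y = -4.236 + 0.0*(-4.236 + 4.236) = -4.236
  grad(y) = -55.832, v = y - alpha*grad = -1.2713
  prox(v) = soft_thresh(-1.2713, 0.0388) = -1.2326
Iteration 2: beta = 0.3333, y = -1.2326 + 0.3333*(-1.2326 + 4.236) = -0.2314
  grad(y) = -7.7769, v = y - alpha*grad = 0.1815
  prox(v) = soft_thresh(0.1815, 0.0388) = 0.1428
f(x_2) = 6*0.1428^2 - 5*0.1428 + 0.73*|0.1428| = -0.4874


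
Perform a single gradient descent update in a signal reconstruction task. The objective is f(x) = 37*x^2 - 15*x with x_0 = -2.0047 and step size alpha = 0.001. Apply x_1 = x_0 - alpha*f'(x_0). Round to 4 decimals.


We compute the gradient at x_0 and apply the update.
f'(x) = 74*x - 15
f'(-2.0047) = 74*-2.0047 - 15 = -163.3478
x_1 = -2.0047 - 0.001*-163.3478 = -1.8414


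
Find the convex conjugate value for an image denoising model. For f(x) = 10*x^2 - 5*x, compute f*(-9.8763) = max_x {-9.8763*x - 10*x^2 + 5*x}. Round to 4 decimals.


f*(y) = sup_x {y*x - a*x^2 - b*x} = sup_x {(y-b)*x - a*x^2}
FOC: (y - b) - 2a*x = 0 => x* = (y - b)/(2a)
x* = (-9.8763 + 5)/(2*10) = -0.2438
f*(-9.8763) = (y-b)^2/(4a) = (-9.8763 + 5)^2/(4*10)
= 23.7783/40 = 0.5945


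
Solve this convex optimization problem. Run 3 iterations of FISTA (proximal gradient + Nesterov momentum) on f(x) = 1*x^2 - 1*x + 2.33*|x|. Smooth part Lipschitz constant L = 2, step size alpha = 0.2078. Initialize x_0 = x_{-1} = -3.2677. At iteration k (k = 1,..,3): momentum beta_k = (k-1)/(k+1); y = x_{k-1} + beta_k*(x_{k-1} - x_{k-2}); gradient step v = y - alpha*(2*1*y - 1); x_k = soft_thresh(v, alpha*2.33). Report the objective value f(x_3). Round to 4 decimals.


FISTA on f(x) = 1*x^2 - 1*x + 2.33*|x|
L = 2, alpha = 0.2078
Iteration 1: beta = 0.0, y = -3.2677 + 0.0*(-3.2677 + 3.2677) = -3.2677
  grad(y) = -7.5354, v = y - alpha*grad = -1.7018
  prox(v) = soft_thresh(-1.7018, 0.4842) = -1.2177
Iteration 2: beta = 0.3333, y = -1.2177 + 0.3333*(-1.2177 + 3.2677) = -0.5343
  grad(y) = -2.0687, v = y - alpha*grad = -0.1045
  prox(v) = soft_thresh(-0.1045, 0.4842) = 0.0
Iteration 3: beta = 0.5, y = 0.0 + 0.5*(0.0 + 1.2177) = 0.6088
  grad(y) = 0.2177, v = y - alpha*grad = 0.5636
  prox(v) = soft_thresh(0.5636, 0.4842) = 0.0794
f(x_3) = 1*0.0794^2 - 1*0.0794 + 2.33*|0.0794| = 0.1119


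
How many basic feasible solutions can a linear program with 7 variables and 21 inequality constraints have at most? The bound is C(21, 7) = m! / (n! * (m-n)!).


Each vertex corresponds to some choice of n active constraints out of m, so the number of vertices is at most C(m, n) = m! / (n!(m-n)!).
m = 21, n = 7
Numerator: 21 * 20 * 19 * 18 * 17 * 16 * 15
Denominator: 7! = 5040
C(21, 7) = 116280


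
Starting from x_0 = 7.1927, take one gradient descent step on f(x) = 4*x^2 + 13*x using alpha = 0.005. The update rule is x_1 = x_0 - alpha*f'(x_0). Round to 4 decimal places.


We compute the gradient at x_0 and apply the update.
f'(x) = 8*x + 13
f'(7.1927) = 8*7.1927 + 13 = 70.5416
x_1 = 7.1927 - 0.005*70.5416 = 6.84


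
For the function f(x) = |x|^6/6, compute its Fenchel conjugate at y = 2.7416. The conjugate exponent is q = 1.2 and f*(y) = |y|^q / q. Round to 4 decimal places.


The conjugate exponent q satisfies 1/p + 1/q = 1.
p = 6, so q = 6/(6 - 1) = 1.2
|y|^q = 2.7416^1.2 = 3.3543
f*(2.7416) = 3.3543 / 1.2 = 2.7953


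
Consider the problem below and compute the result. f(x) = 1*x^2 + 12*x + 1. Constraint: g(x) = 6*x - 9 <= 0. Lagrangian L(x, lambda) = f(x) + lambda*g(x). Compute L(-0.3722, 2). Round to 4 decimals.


Step 1: Evaluate f(x).
f(-0.3722) = 1*(-0.3722)^2 + 12*(-0.3722) + 1 = -3.3279
Step 2: Evaluate g(x).
g(-0.3722) = 6*-0.3722 - 9 = -11.2332
Step 3: Compute Lagrangian.
L = -3.3279 + 2*-11.2332 = -25.7943


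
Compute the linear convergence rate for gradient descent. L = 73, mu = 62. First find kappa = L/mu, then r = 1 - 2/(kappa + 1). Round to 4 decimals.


Step 1: Compute the condition number.
kappa = L/mu = 73/62 = 1.1774
Step 2: Compute the convergence rate.
r = 1 - 2/(kappa + 1) = 1 - 2*mu/(L + mu) = (L - mu)/(L + mu) = 11/135 = 0.0815


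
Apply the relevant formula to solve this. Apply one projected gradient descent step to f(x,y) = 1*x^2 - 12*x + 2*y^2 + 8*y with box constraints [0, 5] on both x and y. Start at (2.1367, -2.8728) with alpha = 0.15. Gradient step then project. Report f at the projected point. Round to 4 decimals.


Step 1: Compute gradient at (2.1367, -2.8728).
grad_x = 2*1*2.1367 - 12 = -7.7266
grad_y = 2*2*-2.8728 + 8 = -3.4912
Step 2: Gradient step.
x_raw = 2.1367 - 0.15*-7.7266 = 3.2957
y_raw = -2.8728 - 0.15*-3.4912 = -2.3491
Step 3: Project onto [0, 5].
x_proj = clip(3.2957) = 3.2957
y_proj = clip(-2.3491) = 0.0
Step 4: Evaluate f.
f(3.2957, 0.0) = -28.6867


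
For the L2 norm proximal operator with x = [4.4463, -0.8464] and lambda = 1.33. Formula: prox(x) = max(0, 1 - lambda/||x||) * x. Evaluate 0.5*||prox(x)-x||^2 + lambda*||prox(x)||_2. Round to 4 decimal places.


Step 1: Compute ||x||.
||x|| = 4.5261
Step 2: Compute scaling factor.
scale = max(0, 1 - 1.33/4.5261) = 0.7062
Step 3: prox(x) = [3.1398, -0.5977]
||prox(x)|| = 3.1961
Step 4: Proximal objective.
0.5*||prox-x||^2 = 0.8845
lambda*||prox|| = 4.2508
Total = 5.1353


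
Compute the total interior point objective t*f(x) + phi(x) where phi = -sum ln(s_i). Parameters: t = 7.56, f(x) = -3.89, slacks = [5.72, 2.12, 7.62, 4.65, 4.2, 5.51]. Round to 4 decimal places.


Step 1: Compute log-barrier.
ln values: [1.744, 0.7514, 2.0308, 1.5369, 1.4351, 1.7066]
phi = -(1.744 + 0.7514 + 2.0308 + 1.5369 + 1.4351 + 1.7066) = -9.2047
Step 2: Compute augmented objective.
t*f(x) = 7.56*-3.89 = -29.4084
Total = -29.4084 - 9.2047 = -38.6131


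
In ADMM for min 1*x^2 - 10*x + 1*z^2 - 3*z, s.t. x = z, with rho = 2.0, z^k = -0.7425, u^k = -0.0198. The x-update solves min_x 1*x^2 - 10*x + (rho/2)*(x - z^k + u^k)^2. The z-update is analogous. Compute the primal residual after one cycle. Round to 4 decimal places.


ADMM iteration with rho = 2.0, z^k = -0.7425, u^k = -0.0198
Step 1: x-update.
Minimize 1*x^2 - 10*x + (2.0/2)*(x + 0.7425 - 0.0198)^2
FOC: (2*1 + 2.0)*x = 10 + 2.0*(-0.7425 + 0.0198)
x^{k+1} = 2.1387
Step 2: z-update.
Minimize 1*z^2 - 3*z + (2.0/2)*(2.1387 - z - 0.0198)^2
FOC: (2*1 + 2.0)*z = 3 + 2.0*(2.1387 - 0.0198)
z^{k+1} = 1.8094
Step 3: u-update.
u^{k+1} = -0.0198 + 2.1387 - 1.8094 = 0.3094
Step 4: Primal residual = |2.1387 - 1.8094| = 0.3292


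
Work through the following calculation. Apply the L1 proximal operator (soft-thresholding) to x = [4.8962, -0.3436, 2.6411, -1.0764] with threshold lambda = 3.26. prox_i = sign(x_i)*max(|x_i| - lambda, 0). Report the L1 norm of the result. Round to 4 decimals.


Soft-thresholding with lambda = 3.26:
prox(4.8962) = sign(4.8962)*max(|4.8962| - 3.26, 0) = 1.6362
prox(-0.3436) = sign(-0.3436)*max(|-0.3436| - 3.26, 0) = 0.0
prox(2.6411) = sign(2.6411)*max(|2.6411| - 3.26, 0) = 0.0
prox(-1.0764) = sign(-1.0764)*max(|-1.0764| - 3.26, 0) = 0.0
prox(x) = [1.6362, 0.0, 0.0, 0.0]
||prox(x)||_1 = 1.6362 + 0.0 + 0.0 + 0.0 = 1.6362


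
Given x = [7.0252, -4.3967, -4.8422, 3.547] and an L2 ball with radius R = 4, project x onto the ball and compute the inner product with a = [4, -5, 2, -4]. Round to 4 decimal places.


Step 1: Compute ||x|| (intermediates to 6 decimals).
||x|| = sqrt(7.0252^2 + (-4.3967)^2 + (-4.8422)^2 + 3.547^2) = 10.232913
Step 2: Project.
Since ||x|| > R, scale = R/||x|| = 4/10.232913 = 0.390896, proj(x) = scale * x
proj(x) = [2.746123, -1.718652, -1.892797, 1.386508]
Step 3: Dot product.
a^T * proj(x) = 4*2.746123 - 5*(-1.718652) + 2*(-1.892797) - 4*1.386508 = 10.2461


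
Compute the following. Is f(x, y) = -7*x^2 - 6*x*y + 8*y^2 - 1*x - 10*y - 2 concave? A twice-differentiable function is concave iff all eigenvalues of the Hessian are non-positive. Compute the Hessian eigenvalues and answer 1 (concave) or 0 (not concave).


The Hessian of f(x,y) = -7*x^2 - 6*x*y + 8*y^2 - 1*x - 10*y - 2 is:
H = [[-14, -6], [-6, 16]]
Trace = -14 + 16 = 2
Determinant = -14*16 - (-6)^2 = -260
Discriminant = (2)^2 - 4*-260 = 1044.0
Eigenvalues: lambda_1 = -15.1555, lambda_2 = 17.1555
The function is not concave.

0


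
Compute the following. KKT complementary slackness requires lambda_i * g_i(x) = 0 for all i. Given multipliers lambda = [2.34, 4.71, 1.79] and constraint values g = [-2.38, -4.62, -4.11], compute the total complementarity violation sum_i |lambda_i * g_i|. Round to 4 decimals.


KKT complementary slackness check:
lambda_1 * g_1 = 2.34 * -2.38 = -5.5692
lambda_2 * g_2 = 4.71 * -4.62 = -21.7602
lambda_3 * g_3 = 1.79 * -4.11 = -7.3569
Total violation = 5.5692 + 21.7602 + 7.3569 = 34.6863


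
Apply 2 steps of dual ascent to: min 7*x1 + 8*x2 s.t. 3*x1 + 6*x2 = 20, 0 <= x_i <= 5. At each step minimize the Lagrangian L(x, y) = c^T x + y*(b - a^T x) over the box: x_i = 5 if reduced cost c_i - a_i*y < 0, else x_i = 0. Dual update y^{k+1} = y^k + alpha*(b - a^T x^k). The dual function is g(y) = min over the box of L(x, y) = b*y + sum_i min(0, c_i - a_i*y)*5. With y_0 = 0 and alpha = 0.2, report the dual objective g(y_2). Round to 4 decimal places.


Dual ascent for LP: min 7*x1 + 8*x2, 3*x1 + 6*x2 = 20, 0 <= x_i <= 5
Step 1: y^k = 0.0, reduced costs: (7.0, 8.0)
  x^k = (0.0, 0.0), subgradient = b - a^T x = 20.0
  y^{k+1} = 0.0 + 0.2*20.0 = 4.0
Step 2: y^k = 4.0, reduced costs: (-5.0, -16.0)
  x^k = (5.0, 5.0), subgradient = b - a^T x = -25.0
  y^{k+1} = 4.0 + 0.2*-25.0 = -1.0
Dual objective at y_2 = -1.0: reduced costs (10.0, 14.0), box minimizer x = (0.0, 0.0)
g(y_2) = b*y + (c1 - a1*y)*x1 + (c2 - a2*y)*x2 = 20*(-1.0) + 10.0*0.0 + 14.0*0.0 = -20.0 + 0.0 + 0.0 = -20.0


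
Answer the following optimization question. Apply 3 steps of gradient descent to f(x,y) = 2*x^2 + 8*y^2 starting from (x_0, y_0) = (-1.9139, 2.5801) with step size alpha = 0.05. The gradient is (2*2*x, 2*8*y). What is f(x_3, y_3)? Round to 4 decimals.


Gradient descent on f(x,y) = 2*x^2 + 8*y^2.
Starting point: (-1.9139, 2.5801), alpha = 0.05
Step 1: grad_x = 2*2*-1.9139 = -7.6556, grad_y = 2*8*2.5801 = 41.2816
  x_1 = -1.9139 - 0.05*-7.6556 = -1.5311
  y_1 = 2.5801 - 0.05*41.2816 = 0.516
Step 2: grad_x = 2*2*-1.5311 = -6.1245, grad_y = 2*8*0.516 = 8.2563
  x_2 = -1.5311 - 0.05*-6.1245 = -1.2249
  y_2 = 0.516 - 0.05*8.2563 = 0.1032
Step 3: grad_x = 2*2*-1.2249 = -4.8996, grad_y = 2*8*0.1032 = 1.6513
  x_3 = -1.2249 - 0.05*-4.8996 = -0.9799
  y_3 = 0.1032 - 0.05*1.6513 = 0.0206
f(-0.9799, 0.0206) = 2*(-0.9799)^2 + 8*0.0206^2 = 1.9239


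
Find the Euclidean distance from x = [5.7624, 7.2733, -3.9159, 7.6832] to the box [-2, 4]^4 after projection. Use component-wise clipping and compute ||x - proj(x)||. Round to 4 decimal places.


Project each component onto [-2, 4].
clip(5.7624) = 4.0, clip(7.2733) = 4.0, clip(-3.9159) = -2.0, clip(7.6832) = 4.0
Projection = [4.0, 4.0, -2.0, 4.0]
Squared diffs: [3.1061, 10.7145, 3.6707, 13.566]
Distance = sqrt(31.0573) = 5.5729


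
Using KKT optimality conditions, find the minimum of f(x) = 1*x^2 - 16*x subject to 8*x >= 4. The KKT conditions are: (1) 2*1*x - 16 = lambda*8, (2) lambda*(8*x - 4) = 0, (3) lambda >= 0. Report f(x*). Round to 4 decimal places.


Step 1: Try lambda = 0 (constraint inactive).
Stationarity: 2*1*x - 16 = 0
x* = 16/(2*1) = 8.0
Check constraint: 8*8.0 = 64.0 >= 4 -- satisfied.
Step 2: Compute optimal value.
f(x*) = 1*8.0^2 - 16*8.0 = -64.0


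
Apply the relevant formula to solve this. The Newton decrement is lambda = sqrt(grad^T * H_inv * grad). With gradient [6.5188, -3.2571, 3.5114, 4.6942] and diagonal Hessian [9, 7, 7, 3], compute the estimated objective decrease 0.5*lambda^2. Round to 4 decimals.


Step 1: H is diagonal, so H^(-1) * g = [0.7243, -0.4653, 0.5016, 1.5647].
Step 2: g^T H^(-1) g = sum_i g_i^2 / H_ii
  = (6.5188)^2/9 + (-3.2571)^2/7 + (3.5114)^2/7 + (4.6942)^2/3
  = 4.7216 + 1.5155 + 1.7614 + 7.3452 = 15.3438
Step 3: Objective decrease = 0.5 * g^T H^(-1) g = 7.6719


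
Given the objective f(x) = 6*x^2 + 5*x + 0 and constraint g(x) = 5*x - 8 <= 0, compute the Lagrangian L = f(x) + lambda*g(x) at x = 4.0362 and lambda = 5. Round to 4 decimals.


Step 1: Evaluate f(x).
f(4.0362) = 6*4.0362^2 + 5*4.0362 + 0 = 117.9265
Step 2: Evaluate g(x).
g(4.0362) = 5*4.0362 - 8 = 12.181
Step 3: Compute Lagrangian.
L = 117.9265 + 5*12.181 = 178.8315


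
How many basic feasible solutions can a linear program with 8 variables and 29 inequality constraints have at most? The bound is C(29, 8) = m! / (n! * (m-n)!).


Each vertex corresponds to some choice of n active constraints out of m, so the number of vertices is at most C(m, n) = m! / (n!(m-n)!).
m = 29, n = 8
Numerator: 29 * 28 * 27 * 26 * 25 * 24 * 23 * 22
Denominator: 8! = 40320
C(29, 8) = 4292145


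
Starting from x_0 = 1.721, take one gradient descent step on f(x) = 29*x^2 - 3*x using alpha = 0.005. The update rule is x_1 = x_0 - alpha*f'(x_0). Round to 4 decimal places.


We compute the gradient at x_0 and apply the update.
f'(x) = 58*x - 3
f'(1.721) = 58*1.721 - 3 = 96.818
x_1 = 1.721 - 0.005*96.818 = 1.2369


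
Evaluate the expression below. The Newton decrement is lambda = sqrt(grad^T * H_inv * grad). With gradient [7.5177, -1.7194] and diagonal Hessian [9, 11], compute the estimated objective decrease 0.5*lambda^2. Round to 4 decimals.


Step 1: H is diagonal, so H^(-1) * g = [0.8353, -0.1563].
Step 2: g^T H^(-1) g = sum_i g_i^2 / H_ii
  = (7.5177)^2/9 + (-1.7194)^2/11
  = 6.2795 + 0.2688 = 6.5483
Step 3: Objective decrease = 0.5 * g^T H^(-1) g = 3.2741


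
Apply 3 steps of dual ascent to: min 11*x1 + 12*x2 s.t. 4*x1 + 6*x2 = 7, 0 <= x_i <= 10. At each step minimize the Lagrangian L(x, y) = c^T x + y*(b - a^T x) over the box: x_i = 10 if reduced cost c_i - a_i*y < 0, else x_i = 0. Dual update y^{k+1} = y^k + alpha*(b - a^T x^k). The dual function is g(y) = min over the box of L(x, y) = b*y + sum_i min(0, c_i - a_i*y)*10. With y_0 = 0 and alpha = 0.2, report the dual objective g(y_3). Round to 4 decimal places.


Dual ascent for LP: min 11*x1 + 12*x2, 4*x1 + 6*x2 = 7, 0 <= x_i <= 10
Step 1: y^k = 0.0, reduced costs: (11.0, 12.0)
  x^k = (0.0, 0.0), subgradient = b - a^T x = 7.0
  y^{k+1} = 0.0 + 0.2*7.0 = 1.4
Step 2: y^k = 1.4, reduced costs: (5.4, 3.6)
  x^k = (0.0, 0.0), subgradient = b - a^T x = 7.0
  y^{k+1} = 1.4 + 0.2*7.0 = 2.8
Step 3: y^k = 2.8, reduced costs: (-0.2, -4.8)
  x^k = (10.0, 10.0), subgradient = b - a^T x = -93.0
  y^{k+1} = 2.8 + 0.2*-93.0 = -15.8
Dual objective at y_3 = -15.8: reduced costs (74.2, 106.8), box minimizer x = (0.0, 0.0)
g(y_3) = b*y + (c1 - a1*y)*x1 + (c2 - a2*y)*x2 = 7*(-15.8) + 74.2*0.0 + 106.8*0.0 = -110.6 + 0.0 + 0.0 = -110.6


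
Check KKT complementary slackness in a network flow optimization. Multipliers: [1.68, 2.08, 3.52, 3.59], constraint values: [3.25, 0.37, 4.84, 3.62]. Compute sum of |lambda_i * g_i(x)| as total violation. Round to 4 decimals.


KKT complementary slackness check:
lambda_1 * g_1 = 1.68 * 3.25 = 5.46
lambda_2 * g_2 = 2.08 * 0.37 = 0.7696
lambda_3 * g_3 = 3.52 * 4.84 = 17.0368
lambda_4 * g_4 = 3.59 * 3.62 = 12.9958
Total violation = 5.46 + 0.7696 + 17.0368 + 12.9958 = 36.2622


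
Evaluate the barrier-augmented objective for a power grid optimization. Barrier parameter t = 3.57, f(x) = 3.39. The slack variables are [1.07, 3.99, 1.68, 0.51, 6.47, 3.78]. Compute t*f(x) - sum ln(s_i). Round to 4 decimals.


Step 1: Compute log-barrier.
ln values: [0.0677, 1.3838, 0.5188, -0.6733, 1.8672, 1.3297]
phi = -(0.0677 + 1.3838 + 0.5188 - 0.6733 + 1.8672 + 1.3297) = -4.4938
Step 2: Compute augmented objective.
t*f(x) = 3.57*3.39 = 12.1023
Total = 12.1023 - 4.4938 = 7.6085


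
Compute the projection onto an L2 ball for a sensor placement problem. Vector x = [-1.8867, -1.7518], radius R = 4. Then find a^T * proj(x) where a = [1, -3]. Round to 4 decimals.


Step 1: Compute ||x|| (intermediates to 6 decimals).
||x|| = sqrt((-1.8867)^2 + (-1.7518)^2) = 2.574576
Step 2: Project.
Since ||x|| <= R, proj = x (no scaling needed).
proj(x) = [-1.8867, -1.7518]
Step 3: Dot product.
a^T * proj(x) = 1*(-1.8867) - 3*(-1.7518) = 3.3687


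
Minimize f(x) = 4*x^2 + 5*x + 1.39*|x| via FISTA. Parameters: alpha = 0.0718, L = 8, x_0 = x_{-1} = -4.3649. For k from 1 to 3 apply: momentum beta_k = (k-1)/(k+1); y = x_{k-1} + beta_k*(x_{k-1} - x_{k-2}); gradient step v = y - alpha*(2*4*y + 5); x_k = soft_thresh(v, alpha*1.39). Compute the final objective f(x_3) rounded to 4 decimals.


FISTA on f(x) = 4*x^2 + 5*x + 1.39*|x|
L = 8, alpha = 0.0718
Iteration 1: beta = 0.0, y = -4.3649 + 0.0*(-4.3649 + 4.3649) = -4.3649
  grad(y) = -29.9192, v = y - alpha*grad = -2.2167
  prox(v) = soft_thresh(-2.2167, 0.0998) = -2.1169
Iteration 2: beta = 0.3333, y = -2.1169 + 0.3333*(-2.1169 + 4.3649) = -1.3676
  grad(y) = -5.9405, v = y - alpha*grad = -0.941
  prox(v) = soft_thresh(-0.941, 0.0998) = -0.8412
Iteration 3: beta = 0.5, y = -0.8412 + 0.5*(-0.8412 + 2.1169) = -0.2034
  grad(y) = 3.3728, v = y - alpha*grad = -0.4456
  prox(v) = soft_thresh(-0.4456, 0.0998) = -0.3458
f(x_3) = 4*(-0.3458)^2 + 5*(-0.3458) + 1.39*|-0.3458| = -0.77


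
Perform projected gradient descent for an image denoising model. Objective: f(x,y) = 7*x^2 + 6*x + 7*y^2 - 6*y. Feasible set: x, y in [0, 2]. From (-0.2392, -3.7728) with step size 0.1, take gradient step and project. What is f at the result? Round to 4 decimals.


Step 1: Compute gradient at (-0.2392, -3.7728).
grad_x = 2*7*-0.2392 + 6 = 2.6512
grad_y = 2*7*-3.7728 - 6 = -58.8192
Step 2: Gradient step.
x_raw = -0.2392 - 0.1*2.6512 = -0.5043
y_raw = -3.7728 - 0.1*-58.8192 = 2.1091
Step 3: Project onto [0, 2].
x_proj = clip(-0.5043) = 0.0
y_proj = clip(2.1091) = 2.0
Step 4: Evaluate f.
f(0.0, 2.0) = 16.0


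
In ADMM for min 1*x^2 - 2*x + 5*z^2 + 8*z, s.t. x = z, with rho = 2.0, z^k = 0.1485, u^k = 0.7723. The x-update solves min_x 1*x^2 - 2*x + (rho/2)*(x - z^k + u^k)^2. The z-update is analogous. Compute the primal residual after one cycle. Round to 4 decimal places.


ADMM iteration with rho = 2.0, z^k = 0.1485, u^k = 0.7723
Step 1: x-update.
Minimize 1*x^2 - 2*x + (2.0/2)*(x - 0.1485 + 0.7723)^2
FOC: (2*1 + 2.0)*x = 2 + 2.0*(0.1485 - 0.7723)
x^{k+1} = 0.1881
Step 2: z-update.
Minimize 5*z^2 + 8*z + (2.0/2)*(0.1881 - z + 0.7723)^2
FOC: (2*5 + 2.0)*z = -8 + 2.0*(0.1881 + 0.7723)
z^{k+1} = -0.5066
Step 3: u-update.
u^{k+1} = 0.7723 + 0.1881 + 0.5066 = 1.467
Step 4: Primal residual = |0.1881 + 0.5066| = 0.6947


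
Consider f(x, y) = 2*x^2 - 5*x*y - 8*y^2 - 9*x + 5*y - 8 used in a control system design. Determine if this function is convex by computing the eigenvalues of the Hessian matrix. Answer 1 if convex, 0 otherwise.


The Hessian of f(x,y) = 2*x^2 - 5*x*y - 8*y^2 - 9*x + 5*y - 8 is:
H = [[4, -5], [-5, -16]]
Trace = 4 - 16 = -12
Determinant = 4*-16 - (-5)^2 = -89
Discriminant = (-12)^2 - 4*-89 = 500.0
Eigenvalues: lambda_1 = -17.1803, lambda_2 = 5.1803
The function is not convex.

0


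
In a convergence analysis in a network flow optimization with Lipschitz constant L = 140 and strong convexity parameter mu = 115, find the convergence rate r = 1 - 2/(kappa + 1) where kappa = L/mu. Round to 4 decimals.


Step 1: Compute the condition number.
kappa = L/mu = 140/115 = 1.2174
Step 2: Compute the convergence rate.
r = 1 - 2/(kappa + 1) = 1 - 2*mu/(L + mu) = (L - mu)/(L + mu) = 25/255 = 0.098


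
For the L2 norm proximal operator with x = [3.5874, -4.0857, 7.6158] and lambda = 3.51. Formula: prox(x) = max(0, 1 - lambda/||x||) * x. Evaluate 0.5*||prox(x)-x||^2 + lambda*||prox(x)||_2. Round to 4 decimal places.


Step 1: Compute ||x||.
||x|| = 9.3575
Step 2: Compute scaling factor.
scale = max(0, 1 - 3.51/9.3575) = 0.6249
Step 3: prox(x) = [2.2418, -2.5532, 4.7591]
||prox(x)|| = 5.8475
Step 4: Proximal objective.
0.5*||prox-x||^2 = 6.1601
lambda*||prox|| = 20.5247
Total = 26.6848


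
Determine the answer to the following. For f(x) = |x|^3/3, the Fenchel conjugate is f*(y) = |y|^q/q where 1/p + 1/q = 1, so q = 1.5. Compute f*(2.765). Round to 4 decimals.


The conjugate exponent q satisfies 1/p + 1/q = 1.
p = 3, so q = 3/(3 - 1) = 1.5
|y|^q = 2.765^1.5 = 4.5977
f*(2.765) = 4.5977 / 1.5 = 3.0651


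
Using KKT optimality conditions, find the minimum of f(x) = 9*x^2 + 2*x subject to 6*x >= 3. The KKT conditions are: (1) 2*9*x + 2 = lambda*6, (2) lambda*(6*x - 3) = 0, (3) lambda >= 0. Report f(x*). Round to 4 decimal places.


Step 1: Try lambda = 0 (constraint inactive).
x_unc = -2/(2*9) = -0.1111
Check: 6*-0.1111 = -0.6666 < 3 -- violated!
Step 2: Constraint must be active: 6*x = 3
x* = 3/6 = 0.5
lambda = (2*9*0.5 + 2)/6 = 1.8333
Step 3: Compute optimal value.
f(x*) = 9*0.5^2 + 2*0.5 = 3.25


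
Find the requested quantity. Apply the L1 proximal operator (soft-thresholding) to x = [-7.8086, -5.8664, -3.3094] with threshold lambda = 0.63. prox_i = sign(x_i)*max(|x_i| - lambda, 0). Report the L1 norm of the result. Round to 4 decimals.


Soft-thresholding with lambda = 0.63:
prox(-7.8086) = sign(-7.8086)*max(|-7.8086| - 0.63, 0) = -7.1786
prox(-5.8664) = sign(-5.8664)*max(|-5.8664| - 0.63, 0) = -5.2364
prox(-3.3094) = sign(-3.3094)*max(|-3.3094| - 0.63, 0) = -2.6794
prox(x) = [-7.1786, -5.2364, -2.6794]
||prox(x)||_1 = 7.1786 + 5.2364 + 2.6794 = 15.0944


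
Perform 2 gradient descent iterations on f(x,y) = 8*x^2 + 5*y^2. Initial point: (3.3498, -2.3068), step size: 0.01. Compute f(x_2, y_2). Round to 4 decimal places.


Gradient descent on f(x,y) = 8*x^2 + 5*y^2.
Starting point: (3.3498, -2.3068), alpha = 0.01
Step 1: grad_x = 2*8*3.3498 = 53.5968, grad_y = 2*5*-2.3068 = -23.068
  x_1 = 3.3498 - 0.01*53.5968 = 2.8138
  y_1 = -2.3068 - 0.01*-23.068 = -2.0761
Step 2: grad_x = 2*8*2.8138 = 45.0213, grad_y = 2*5*-2.0761 = -20.7612
  x_2 = 2.8138 - 0.01*45.0213 = 2.3636
  y_2 = -2.0761 - 0.01*-20.7612 = -1.8685
f(2.3636, -1.8685) = 8*2.3636^2 + 5*(-1.8685)^2 = 62.1502


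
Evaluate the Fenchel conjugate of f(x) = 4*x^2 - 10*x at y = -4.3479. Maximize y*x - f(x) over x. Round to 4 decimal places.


f*(y) = sup_x {y*x - a*x^2 - b*x} = sup_x {(y-b)*x - a*x^2}
FOC: (y - b) - 2a*x = 0 => x* = (y - b)/(2a)
x* = (-4.3479 + 10)/(2*4) = 0.7065
f*(-4.3479) = (y-b)^2/(4a) = (-4.3479 + 10)^2/(4*4)
= 31.9462/16 = 1.9966


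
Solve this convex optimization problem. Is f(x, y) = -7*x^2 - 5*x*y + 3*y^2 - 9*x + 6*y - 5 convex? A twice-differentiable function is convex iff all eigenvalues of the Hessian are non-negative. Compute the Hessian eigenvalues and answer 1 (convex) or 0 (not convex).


The Hessian of f(x,y) = -7*x^2 - 5*x*y + 3*y^2 - 9*x + 6*y - 5 is:
H = [[-14, -5], [-5, 6]]
Trace = -14 + 6 = -8
Determinant = -14*6 - (-5)^2 = -109
Discriminant = (-8)^2 - 4*-109 = 500.0
Eigenvalues: lambda_1 = -15.1803, lambda_2 = 7.1803
The function is not convex.

0


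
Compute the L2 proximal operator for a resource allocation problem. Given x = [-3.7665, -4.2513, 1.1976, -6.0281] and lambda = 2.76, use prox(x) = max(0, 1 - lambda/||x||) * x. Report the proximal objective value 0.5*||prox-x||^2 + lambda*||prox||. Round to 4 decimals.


Step 1: Compute ||x||.
||x|| = 8.3685
Step 2: Compute scaling factor.
scale = max(0, 1 - 2.76/8.3685) = 0.6702
Step 3: prox(x) = [-2.5243, -2.8492, 0.8026, -4.04]
||prox(x)|| = 5.6085
Step 4: Proximal objective.
0.5*||prox-x||^2 = 3.8088
lambda*||prox|| = 15.4795
Total = 19.2883


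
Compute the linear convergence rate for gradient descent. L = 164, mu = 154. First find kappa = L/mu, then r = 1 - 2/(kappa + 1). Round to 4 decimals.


Step 1: Compute the condition number.
kappa = L/mu = 164/154 = 1.0649
Step 2: Compute the convergence rate.
r = 1 - 2/(kappa + 1) = 1 - 2*mu/(L + mu) = (L - mu)/(L + mu) = 10/318 = 0.0314


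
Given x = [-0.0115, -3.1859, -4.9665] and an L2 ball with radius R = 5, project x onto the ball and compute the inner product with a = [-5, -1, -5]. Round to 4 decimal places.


Step 1: Compute ||x|| (intermediates to 6 decimals).
||x|| = sqrt((-0.0115)^2 + (-3.1859)^2 + (-4.9665)^2) = 5.900527
Step 2: Project.
Since ||x|| > R, scale = R/||x|| = 5/5.900527 = 0.847382, proj(x) = scale * x
proj(x) = [-0.009745, -2.699674, -4.208523]
Step 3: Dot product.
a^T * proj(x) = -5*(-0.009745) - 1*(-2.699674) - 5*(-4.208523) = 23.791


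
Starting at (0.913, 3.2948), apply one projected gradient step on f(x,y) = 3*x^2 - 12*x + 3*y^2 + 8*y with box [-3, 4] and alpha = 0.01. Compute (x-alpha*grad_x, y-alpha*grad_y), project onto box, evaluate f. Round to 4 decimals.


Step 1: Compute gradient at (0.913, 3.2948).
grad_x = 2*3*0.913 - 12 = -6.522
grad_y = 2*3*3.2948 + 8 = 27.7688
Step 2: Gradient step.
x_raw = 0.913 - 0.01*-6.522 = 0.9782
y_raw = 3.2948 - 0.01*27.7688 = 3.0171
Step 3: Project onto [-3, 4].
x_proj = clip(0.9782) = 0.9782
y_proj = clip(3.0171) = 3.0171
Step 4: Evaluate f.
f(0.9782, 3.0171) = 42.5779


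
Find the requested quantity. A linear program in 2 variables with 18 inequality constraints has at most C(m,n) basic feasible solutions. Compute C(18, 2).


Each vertex corresponds to some choice of n active constraints out of m, so the number of vertices is at most C(m, n) = m! / (n!(m-n)!).
m = 18, n = 2
Numerator: 18 * 17
Denominator: 2! = 2
C(18, 2) = 153


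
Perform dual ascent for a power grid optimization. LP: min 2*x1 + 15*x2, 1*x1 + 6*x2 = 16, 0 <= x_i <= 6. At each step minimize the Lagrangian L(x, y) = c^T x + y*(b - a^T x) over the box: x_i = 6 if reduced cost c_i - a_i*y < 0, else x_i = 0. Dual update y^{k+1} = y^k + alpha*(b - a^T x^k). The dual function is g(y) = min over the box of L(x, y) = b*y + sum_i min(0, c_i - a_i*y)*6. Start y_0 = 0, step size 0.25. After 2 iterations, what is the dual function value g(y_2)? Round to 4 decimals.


Dual ascent for LP: min 2*x1 + 15*x2, 1*x1 + 6*x2 = 16, 0 <= x_i <= 6
Step 1: y^k = 0.0, reduced costs: (2.0, 15.0)
  x^k = (0.0, 0.0), subgradient = b - a^T x = 16.0
  y^{k+1} = 0.0 + 0.25*16.0 = 4.0
Step 2: y^k = 4.0, reduced costs: (-2.0, -9.0)
  x^k = (6.0, 6.0), subgradient = b - a^T x = -26.0
  y^{k+1} = 4.0 + 0.25*-26.0 = -2.5
Dual objective at y_2 = -2.5: reduced costs (4.5, 30.0), box minimizer x = (0.0, 0.0)
g(y_2) = b*y + (c1 - a1*y)*x1 + (c2 - a2*y)*x2 = 16*(-2.5) + 4.5*0.0 + 30.0*0.0 = -40.0 + 0.0 + 0.0 = -40.0


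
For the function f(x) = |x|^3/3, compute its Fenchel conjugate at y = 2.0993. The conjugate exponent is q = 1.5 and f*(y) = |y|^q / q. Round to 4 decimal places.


The conjugate exponent q satisfies 1/p + 1/q = 1.
p = 3, so q = 3/(3 - 1) = 1.5
|y|^q = 2.0993^1.5 = 3.0417
f*(2.0993) = 3.0417 / 1.5 = 2.0278


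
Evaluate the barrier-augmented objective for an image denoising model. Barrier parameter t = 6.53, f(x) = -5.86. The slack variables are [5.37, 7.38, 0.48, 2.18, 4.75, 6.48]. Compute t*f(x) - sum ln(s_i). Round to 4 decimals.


Step 1: Compute log-barrier.
ln values: [1.6808, 1.9988, -0.734, 0.7793, 1.5581, 1.8687]
phi = -(1.6808 + 1.9988 - 0.734 + 0.7793 + 1.5581 + 1.8687) = -7.1518
Step 2: Compute augmented objective.
t*f(x) = 6.53*-5.86 = -38.2658
Total = -38.2658 - 7.1518 = -45.4176


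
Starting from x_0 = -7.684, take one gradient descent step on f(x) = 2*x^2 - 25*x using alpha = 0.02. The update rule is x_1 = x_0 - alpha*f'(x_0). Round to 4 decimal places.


We compute the gradient at x_0 and apply the update.
f'(x) = 4*x - 25
f'(-7.684) = 4*-7.684 - 25 = -55.736
x_1 = -7.684 - 0.02*-55.736 = -6.5693


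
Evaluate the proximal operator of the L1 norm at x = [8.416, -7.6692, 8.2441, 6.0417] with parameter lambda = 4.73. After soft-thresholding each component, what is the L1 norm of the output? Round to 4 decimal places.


Soft-thresholding with lambda = 4.73:
prox(8.416) = sign(8.416)*max(|8.416| - 4.73, 0) = 3.686
prox(-7.6692) = sign(-7.6692)*max(|-7.6692| - 4.73, 0) = -2.9392
prox(8.2441) = sign(8.2441)*max(|8.2441| - 4.73, 0) = 3.5141
prox(6.0417) = sign(6.0417)*max(|6.0417| - 4.73, 0) = 1.3117
prox(x) = [3.686, -2.9392, 3.5141, 1.3117]
||prox(x)||_1 = 3.686 + 2.9392 + 3.5141 + 1.3117 = 11.451


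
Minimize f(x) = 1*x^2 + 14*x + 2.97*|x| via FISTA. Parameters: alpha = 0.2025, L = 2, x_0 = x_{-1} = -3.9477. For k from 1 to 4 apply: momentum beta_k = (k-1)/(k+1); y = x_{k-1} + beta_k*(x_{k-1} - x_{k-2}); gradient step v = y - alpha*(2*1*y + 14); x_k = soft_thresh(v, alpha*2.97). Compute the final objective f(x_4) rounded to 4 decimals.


FISTA on f(x) = 1*x^2 + 14*x + 2.97*|x|
L = 2, alpha = 0.2025
Iteration 1: beta = 0.0, y = -3.9477 + 0.0*(-3.9477 + 3.9477) = -3.9477
  grad(y) = 6.1046, v = y - alpha*grad = -5.1839
  prox(v) = soft_thresh(-5.1839, 0.6014) = -4.5825
Iteration 2: beta = 0.3333, y = -4.5825 + 0.3333*(-4.5825 + 3.9477) = -4.794
  grad(y) = 4.4119, v = y - alpha*grad = -5.6875
  prox(v) = soft_thresh(-5.6875, 0.6014) = -5.086
Iteration 3: beta = 0.5, y = -5.086 + 0.5*(-5.086 + 4.5825) = -5.3378
  grad(y) = 3.3244, v = y - alpha*grad = -6.011
  prox(v) = soft_thresh(-6.011, 0.6014) = -5.4096
Iteration 4: beta = 0.6, y = -5.4096 + 0.6*(-5.4096 + 5.086) = -5.6037
  grad(y) = 2.7926, v = y - alpha*grad = -6.1692
  prox(v) = soft_thresh(-6.1692, 0.6014) = -5.5678
f(x_4) = 1*(-5.5678)^2 + 14*(-5.5678) + 2.97*|-5.5678| = -30.4124


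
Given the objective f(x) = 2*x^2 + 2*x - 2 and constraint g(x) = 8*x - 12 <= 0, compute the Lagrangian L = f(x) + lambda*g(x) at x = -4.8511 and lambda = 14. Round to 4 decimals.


Step 1: Evaluate f(x).
f(-4.8511) = 2*(-4.8511)^2 + 2*(-4.8511) - 2 = 35.3641
Step 2: Evaluate g(x).
g(-4.8511) = 8*-4.8511 - 12 = -50.8088
Step 3: Compute Lagrangian.
L = 35.3641 + 14*-50.8088 = -675.9591


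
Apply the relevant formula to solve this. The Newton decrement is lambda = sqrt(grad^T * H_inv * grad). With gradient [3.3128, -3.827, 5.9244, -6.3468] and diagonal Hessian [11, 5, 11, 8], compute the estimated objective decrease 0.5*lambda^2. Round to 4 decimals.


Step 1: H is diagonal, so H^(-1) * g = [0.3012, -0.7654, 0.5386, -0.7934].
Step 2: g^T H^(-1) g = sum_i g_i^2 / H_ii
  = (3.3128)^2/11 + (-3.827)^2/5 + (5.9244)^2/11 + (-6.3468)^2/8
  = 0.9977 + 2.9292 + 3.1908 + 5.0352 = 12.1529
Step 3: Objective decrease = 0.5 * g^T H^(-1) g = 6.0764
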